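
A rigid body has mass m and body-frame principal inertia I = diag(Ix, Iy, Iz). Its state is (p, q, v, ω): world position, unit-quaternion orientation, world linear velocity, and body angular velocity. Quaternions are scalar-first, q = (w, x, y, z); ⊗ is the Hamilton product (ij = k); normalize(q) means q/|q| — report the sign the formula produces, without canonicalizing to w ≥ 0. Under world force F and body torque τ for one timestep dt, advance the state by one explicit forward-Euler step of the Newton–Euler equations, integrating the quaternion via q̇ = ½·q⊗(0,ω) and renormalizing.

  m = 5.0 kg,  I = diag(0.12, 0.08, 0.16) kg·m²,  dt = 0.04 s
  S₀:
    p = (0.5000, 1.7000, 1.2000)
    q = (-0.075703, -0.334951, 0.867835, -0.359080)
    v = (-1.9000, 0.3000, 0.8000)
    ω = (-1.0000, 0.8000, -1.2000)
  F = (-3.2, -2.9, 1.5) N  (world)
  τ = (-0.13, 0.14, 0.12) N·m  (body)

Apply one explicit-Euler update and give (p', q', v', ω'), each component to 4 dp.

gyro term ω×Iω = (-0.0768, -0.0480, 0.0320)
angular accel α = (-0.4433, 2.3500, 0.5500)
ω + α·dt = (-1.0177, 0.8940, -1.1780)
2q̇ = q⊗(0,ω) = (-1.4601150, -0.6784350, -0.1034236, 0.6907178)
q + ½dt·q⊗(0,ω), renormalized = (-0.1048, -0.3483, 0.8652, -0.3451)
a = F/m = (-0.6400, -0.5800, 0.3000)
new position p' = (0.4240, 1.7120, 1.2320)
v + (F/m)dt = (-1.9256, 0.2768, 0.8120)

p' = (0.4240, 1.7120, 1.2320)
q' = (-0.1048, -0.3483, 0.8652, -0.3451)
v' = (-1.9256, 0.2768, 0.8120)
ω' = (-1.0177, 0.8940, -1.1780)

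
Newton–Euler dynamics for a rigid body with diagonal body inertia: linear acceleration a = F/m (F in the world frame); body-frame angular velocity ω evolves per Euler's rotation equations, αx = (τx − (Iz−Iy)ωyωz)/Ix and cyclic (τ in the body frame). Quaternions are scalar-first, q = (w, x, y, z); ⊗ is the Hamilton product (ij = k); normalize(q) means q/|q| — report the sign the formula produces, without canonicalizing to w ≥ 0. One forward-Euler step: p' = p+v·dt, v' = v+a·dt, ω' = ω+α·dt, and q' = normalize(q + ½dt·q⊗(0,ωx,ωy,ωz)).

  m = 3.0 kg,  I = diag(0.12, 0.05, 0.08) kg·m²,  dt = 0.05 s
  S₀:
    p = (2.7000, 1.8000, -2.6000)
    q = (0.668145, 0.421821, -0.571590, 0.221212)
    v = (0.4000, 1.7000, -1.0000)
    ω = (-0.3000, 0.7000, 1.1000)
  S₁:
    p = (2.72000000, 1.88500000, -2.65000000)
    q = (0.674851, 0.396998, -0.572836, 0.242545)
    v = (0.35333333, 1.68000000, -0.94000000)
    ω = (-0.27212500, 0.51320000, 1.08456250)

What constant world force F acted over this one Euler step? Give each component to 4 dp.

velocity change Δv = (-0.04666667, -0.02000000, 0.06000000)
m·(v₁−v₀)/dt = (-2.8000, -1.2000, 3.6000)

F = (-2.8000, -1.2000, 3.6000)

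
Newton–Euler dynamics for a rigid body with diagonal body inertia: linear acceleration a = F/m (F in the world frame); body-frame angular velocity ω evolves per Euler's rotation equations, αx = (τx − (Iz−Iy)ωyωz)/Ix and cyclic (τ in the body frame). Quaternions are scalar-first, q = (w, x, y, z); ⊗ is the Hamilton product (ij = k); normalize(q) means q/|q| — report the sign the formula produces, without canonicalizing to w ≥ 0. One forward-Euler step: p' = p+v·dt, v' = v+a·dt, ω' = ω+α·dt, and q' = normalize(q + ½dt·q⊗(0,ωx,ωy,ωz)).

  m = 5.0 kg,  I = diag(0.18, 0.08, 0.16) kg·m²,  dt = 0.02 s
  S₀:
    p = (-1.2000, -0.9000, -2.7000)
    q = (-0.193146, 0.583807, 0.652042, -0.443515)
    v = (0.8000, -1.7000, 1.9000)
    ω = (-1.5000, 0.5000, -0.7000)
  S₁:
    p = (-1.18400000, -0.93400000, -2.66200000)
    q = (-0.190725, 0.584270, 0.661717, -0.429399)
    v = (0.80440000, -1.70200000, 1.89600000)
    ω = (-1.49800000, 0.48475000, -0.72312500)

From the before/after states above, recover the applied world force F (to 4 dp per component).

velocity change Δv = (0.00440000, -0.00200000, -0.00400000)
F = m·Δv/dt = (1.1000, -0.5000, -1.0000)

F = (1.1000, -0.5000, -1.0000)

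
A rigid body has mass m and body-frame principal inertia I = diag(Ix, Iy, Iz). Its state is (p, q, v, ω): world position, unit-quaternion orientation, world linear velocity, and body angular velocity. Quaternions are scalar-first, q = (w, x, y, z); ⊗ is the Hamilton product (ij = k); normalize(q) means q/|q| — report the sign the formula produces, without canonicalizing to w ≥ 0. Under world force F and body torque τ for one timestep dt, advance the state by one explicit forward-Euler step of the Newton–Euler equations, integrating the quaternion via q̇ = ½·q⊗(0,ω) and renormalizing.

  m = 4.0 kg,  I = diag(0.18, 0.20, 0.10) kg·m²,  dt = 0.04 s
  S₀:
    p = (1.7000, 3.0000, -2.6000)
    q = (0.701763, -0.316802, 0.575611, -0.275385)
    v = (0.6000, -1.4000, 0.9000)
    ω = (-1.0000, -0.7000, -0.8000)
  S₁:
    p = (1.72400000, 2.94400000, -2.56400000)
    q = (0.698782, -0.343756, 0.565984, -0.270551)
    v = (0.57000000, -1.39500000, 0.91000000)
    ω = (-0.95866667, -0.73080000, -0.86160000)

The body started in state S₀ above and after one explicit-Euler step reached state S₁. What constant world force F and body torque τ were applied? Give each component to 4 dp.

F = (-3.0000, 0.5000, 1.0000)
τ = (0.1300, -0.0900, -0.1400)

velocity change Δv = (-0.03000000, 0.00500000, 0.01000000)
m·(v₁−v₀)/dt = (-3.0000, 0.5000, 1.0000)
Δω = ω₁−ω₀ = (0.04133333, -0.03080000, -0.06160000)
I·α + gyro = (0.1300, -0.0900, -0.1400)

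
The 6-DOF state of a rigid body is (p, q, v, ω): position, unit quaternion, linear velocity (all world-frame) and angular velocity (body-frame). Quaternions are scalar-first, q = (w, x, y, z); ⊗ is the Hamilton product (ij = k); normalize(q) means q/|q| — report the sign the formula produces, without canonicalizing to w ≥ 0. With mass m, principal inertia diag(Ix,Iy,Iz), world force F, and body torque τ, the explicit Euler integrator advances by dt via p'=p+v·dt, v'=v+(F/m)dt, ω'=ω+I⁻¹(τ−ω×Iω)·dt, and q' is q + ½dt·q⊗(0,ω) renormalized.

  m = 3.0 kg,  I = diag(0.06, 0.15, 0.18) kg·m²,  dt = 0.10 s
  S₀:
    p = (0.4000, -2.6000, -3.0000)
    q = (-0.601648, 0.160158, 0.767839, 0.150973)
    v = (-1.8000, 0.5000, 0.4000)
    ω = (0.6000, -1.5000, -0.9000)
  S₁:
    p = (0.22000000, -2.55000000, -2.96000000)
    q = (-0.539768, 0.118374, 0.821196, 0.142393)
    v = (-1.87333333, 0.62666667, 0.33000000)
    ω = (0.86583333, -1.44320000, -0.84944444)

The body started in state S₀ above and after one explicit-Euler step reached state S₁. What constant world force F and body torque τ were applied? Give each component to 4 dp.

ω₁ − ω₀ = (0.26583333, 0.05680000, 0.05055556)
gyro term ω₀×Iω₀ = (0.0405, 0.0648, -0.0810)
τ = I·(Δω/dt) + ω₀×(Iω₀) = (0.2000, 0.1500, 0.0100)
velocity change Δv = (-0.07333333, 0.12666667, -0.07000000)
F = m·Δv/dt = (-2.2000, 3.8000, -2.1000)

F = (-2.2000, 3.8000, -2.1000)
τ = (0.2000, 0.1500, 0.0100)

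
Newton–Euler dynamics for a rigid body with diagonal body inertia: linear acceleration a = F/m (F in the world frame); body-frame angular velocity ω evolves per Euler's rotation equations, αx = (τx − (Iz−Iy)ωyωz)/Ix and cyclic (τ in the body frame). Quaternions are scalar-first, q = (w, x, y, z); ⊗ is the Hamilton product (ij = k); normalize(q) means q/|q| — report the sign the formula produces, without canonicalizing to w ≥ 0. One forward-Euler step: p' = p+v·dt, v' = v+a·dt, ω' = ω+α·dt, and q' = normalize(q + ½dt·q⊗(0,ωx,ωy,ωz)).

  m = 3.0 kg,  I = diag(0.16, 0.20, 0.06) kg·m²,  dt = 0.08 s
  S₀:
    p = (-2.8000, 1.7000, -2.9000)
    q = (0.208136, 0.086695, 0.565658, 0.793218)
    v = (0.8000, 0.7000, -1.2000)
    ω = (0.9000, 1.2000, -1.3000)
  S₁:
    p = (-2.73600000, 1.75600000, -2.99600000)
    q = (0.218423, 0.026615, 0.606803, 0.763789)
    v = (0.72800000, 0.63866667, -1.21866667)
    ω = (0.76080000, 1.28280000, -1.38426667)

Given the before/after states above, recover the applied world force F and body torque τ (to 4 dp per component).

Δω = ω₁−ω₀ = (-0.13920000, 0.08280000, -0.08426667)
precession coupling = (0.2184, -0.1170, 0.0432)
I·α + gyro = (-0.0600, 0.0900, -0.0200)
v₁ − v₀ = (-0.07200000, -0.06133333, -0.01866667)
applied force F = (-2.7000, -2.3000, -0.7000)

F = (-2.7000, -2.3000, -0.7000)
τ = (-0.0600, 0.0900, -0.0200)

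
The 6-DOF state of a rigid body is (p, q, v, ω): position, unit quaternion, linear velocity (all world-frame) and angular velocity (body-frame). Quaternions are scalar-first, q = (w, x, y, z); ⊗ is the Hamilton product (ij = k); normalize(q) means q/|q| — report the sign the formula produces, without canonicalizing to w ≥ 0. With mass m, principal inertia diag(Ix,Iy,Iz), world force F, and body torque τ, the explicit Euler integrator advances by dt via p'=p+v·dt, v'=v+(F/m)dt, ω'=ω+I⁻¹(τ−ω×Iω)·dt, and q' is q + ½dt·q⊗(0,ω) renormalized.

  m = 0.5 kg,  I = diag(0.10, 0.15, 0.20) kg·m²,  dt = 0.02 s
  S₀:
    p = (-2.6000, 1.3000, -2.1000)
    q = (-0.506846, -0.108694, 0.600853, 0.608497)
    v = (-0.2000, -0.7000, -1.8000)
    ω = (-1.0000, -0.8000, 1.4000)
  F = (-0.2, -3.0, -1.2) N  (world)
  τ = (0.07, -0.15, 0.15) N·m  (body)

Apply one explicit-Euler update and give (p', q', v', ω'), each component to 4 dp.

ω×(Iω) gyroscopic = (-0.0560, 0.1400, 0.0400)
(τ − ω×Iω)/I = (1.2600, -1.9333, 0.5500)
ω + α·dt = (-0.9748, -0.8387, 1.4110)
q⊗(0,ω) = (-0.4799074, 1.8348378, -0.0508486, -0.0217762)
updated quaternion q' = (-0.5116, -0.0903, 0.6002, 0.6082)
p' = p + v·dt = (-2.6040, 1.2860, -2.1360)
v + (F/m)dt = (-0.2080, -0.8200, -1.8480)

p' = (-2.6040, 1.2860, -2.1360)
q' = (-0.5116, -0.0903, 0.6002, 0.6082)
v' = (-0.2080, -0.8200, -1.8480)
ω' = (-0.9748, -0.8387, 1.4110)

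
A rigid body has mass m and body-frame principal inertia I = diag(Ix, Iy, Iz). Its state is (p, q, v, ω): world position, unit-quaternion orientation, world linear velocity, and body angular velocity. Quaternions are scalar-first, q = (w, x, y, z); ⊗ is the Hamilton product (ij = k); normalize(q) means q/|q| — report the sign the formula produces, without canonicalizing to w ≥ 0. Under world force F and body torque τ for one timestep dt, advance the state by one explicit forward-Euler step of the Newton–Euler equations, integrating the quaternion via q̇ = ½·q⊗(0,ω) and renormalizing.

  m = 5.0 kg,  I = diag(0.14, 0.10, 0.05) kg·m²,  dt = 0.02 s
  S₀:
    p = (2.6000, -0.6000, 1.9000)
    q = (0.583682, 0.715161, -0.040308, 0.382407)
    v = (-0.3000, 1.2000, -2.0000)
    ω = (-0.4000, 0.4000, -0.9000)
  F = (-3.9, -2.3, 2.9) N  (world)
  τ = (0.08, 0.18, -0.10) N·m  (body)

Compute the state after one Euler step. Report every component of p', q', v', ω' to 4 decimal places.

p' = (2.5940, -0.5760, 1.8600)
q' = (0.5901, 0.7116, -0.0331, 0.3798)
v' = (-0.3156, 1.1908, -1.9884)
ω' = (-0.3911, 0.4295, -0.9426)

a = (-0.7800, -0.4600, 0.5800)
p + v·dt = (2.5940, -0.5760, 1.8600)
v' = v + a·dt = (-0.3156, 1.1908, -1.9884)
angular accel α = (0.4429, 1.4760, -2.1280)
ω + α·dt = (-0.3911, 0.4295, -0.9426)
Hamilton product q⊗(0,ω) = (0.6463539, -0.3501584, 0.7241549, -0.2553726)
q' = normalize(q + ½dt·q⊗(0,ω)) = (0.5901, 0.7116, -0.0331, 0.3798)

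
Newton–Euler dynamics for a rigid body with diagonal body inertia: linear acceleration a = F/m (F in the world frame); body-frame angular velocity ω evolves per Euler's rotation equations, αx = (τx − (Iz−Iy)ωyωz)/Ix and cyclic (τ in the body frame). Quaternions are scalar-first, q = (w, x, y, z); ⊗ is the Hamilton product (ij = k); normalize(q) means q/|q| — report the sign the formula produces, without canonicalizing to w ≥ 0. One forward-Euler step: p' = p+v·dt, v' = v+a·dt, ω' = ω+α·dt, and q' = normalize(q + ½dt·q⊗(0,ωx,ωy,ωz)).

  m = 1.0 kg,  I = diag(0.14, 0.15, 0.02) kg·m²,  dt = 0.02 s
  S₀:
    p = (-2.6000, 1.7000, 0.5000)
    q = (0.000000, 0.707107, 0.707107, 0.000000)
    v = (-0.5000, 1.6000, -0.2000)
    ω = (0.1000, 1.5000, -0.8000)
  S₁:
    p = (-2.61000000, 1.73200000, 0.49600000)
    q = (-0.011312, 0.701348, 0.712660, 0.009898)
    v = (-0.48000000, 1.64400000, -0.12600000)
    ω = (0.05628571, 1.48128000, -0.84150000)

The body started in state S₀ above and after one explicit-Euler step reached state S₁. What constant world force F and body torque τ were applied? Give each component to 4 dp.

rate change Δω = (-0.04371429, -0.01872000, -0.04150000)
I·α + gyro = (-0.1500, -0.1500, -0.0400)
Δv = v₁−v₀ = (0.02000000, 0.04400000, 0.07400000)
m·(v₁−v₀)/dt = (1.0000, 2.2000, 3.7000)

F = (1.0000, 2.2000, 3.7000)
τ = (-0.1500, -0.1500, -0.0400)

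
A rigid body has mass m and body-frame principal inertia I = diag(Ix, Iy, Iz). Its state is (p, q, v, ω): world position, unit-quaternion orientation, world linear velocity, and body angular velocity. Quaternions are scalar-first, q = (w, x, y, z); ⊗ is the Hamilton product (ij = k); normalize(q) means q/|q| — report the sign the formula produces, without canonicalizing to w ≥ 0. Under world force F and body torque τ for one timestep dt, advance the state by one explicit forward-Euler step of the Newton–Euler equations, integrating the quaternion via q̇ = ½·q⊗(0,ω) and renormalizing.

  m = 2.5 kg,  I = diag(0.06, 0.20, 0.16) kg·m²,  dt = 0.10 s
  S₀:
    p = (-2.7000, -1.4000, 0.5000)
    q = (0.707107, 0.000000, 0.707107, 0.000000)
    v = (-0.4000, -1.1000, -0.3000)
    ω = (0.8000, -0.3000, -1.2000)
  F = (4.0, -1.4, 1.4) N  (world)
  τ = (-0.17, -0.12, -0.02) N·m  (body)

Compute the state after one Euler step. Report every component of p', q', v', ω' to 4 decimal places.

p' = (-2.7400, -1.5100, 0.4700)
q' = (0.7158, -0.0141, 0.6946, -0.0705)
v' = (-0.2400, -1.1560, -0.2440)
ω' = (0.5407, -0.4080, -1.1915)

α = I⁻¹(τ − ω×Iω) = (-2.5933, -1.0800, 0.0850)
ω + α·dt = (0.5407, -0.4080, -1.1915)
Hamilton product q⊗(0,ω) = (0.2121321, -0.2828428, -0.2121321, -1.4142140)
q' = normalize(q + ½dt·q⊗(0,ω)) = (0.7158, -0.0141, 0.6946, -0.0705)
a = F/m = (1.6000, -0.5600, 0.5600)
p + v·dt = (-2.7400, -1.5100, 0.4700)
v + (F/m)dt = (-0.2400, -1.1560, -0.2440)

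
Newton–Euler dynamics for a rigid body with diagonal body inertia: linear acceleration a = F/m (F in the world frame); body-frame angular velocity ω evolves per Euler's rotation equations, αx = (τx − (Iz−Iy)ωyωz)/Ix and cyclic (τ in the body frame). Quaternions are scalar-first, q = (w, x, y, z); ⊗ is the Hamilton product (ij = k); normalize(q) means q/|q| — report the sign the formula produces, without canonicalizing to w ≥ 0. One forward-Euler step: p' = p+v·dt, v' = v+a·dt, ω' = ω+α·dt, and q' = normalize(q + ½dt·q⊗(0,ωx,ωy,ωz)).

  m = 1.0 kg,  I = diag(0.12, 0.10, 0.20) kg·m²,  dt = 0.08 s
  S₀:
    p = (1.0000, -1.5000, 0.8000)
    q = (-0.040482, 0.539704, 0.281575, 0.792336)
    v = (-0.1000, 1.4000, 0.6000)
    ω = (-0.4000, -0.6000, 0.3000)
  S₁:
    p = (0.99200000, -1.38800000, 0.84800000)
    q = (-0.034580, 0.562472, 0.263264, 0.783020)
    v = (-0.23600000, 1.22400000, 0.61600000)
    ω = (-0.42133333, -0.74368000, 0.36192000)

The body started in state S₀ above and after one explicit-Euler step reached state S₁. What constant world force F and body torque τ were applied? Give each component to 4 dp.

F = (-1.7000, -2.2000, 0.2000)
τ = (-0.0500, -0.1700, 0.1500)

velocity change Δv = (-0.13600000, -0.17600000, 0.01600000)
F = m·Δv/dt = (-1.7000, -2.2000, 0.2000)
ω₁ − ω₀ = (-0.02133333, -0.14368000, 0.06192000)
gyro term ω₀×Iω₀ = (-0.0180, 0.0096, -0.0048)
I·α + gyro = (-0.0500, -0.1700, 0.1500)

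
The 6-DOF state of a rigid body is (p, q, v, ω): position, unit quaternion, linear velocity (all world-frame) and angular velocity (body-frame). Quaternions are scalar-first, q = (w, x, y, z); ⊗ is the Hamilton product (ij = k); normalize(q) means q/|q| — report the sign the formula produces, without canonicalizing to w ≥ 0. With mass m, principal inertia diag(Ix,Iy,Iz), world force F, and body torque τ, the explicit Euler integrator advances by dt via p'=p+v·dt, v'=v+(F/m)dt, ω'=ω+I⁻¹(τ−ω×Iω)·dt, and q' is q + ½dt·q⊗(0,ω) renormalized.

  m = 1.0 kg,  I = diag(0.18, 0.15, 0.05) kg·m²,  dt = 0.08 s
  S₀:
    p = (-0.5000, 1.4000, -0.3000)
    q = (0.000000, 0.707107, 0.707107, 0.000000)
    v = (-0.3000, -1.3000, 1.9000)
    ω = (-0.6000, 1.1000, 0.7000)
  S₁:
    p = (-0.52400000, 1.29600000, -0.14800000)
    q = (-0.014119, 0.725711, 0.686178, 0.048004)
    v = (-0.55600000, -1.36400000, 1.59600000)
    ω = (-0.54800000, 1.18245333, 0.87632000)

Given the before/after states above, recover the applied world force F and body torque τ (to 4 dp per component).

F = (-3.2000, -0.8000, -3.8000)
τ = (0.0400, 0.1000, 0.1300)

ω₁ − ω₀ = (0.05200000, 0.08245333, 0.17632000)
gyro term ω₀×Iω₀ = (-0.0770, -0.0546, 0.0198)
applied torque τ = (0.0400, 0.1000, 0.1300)
velocity change Δv = (-0.25600000, -0.06400000, -0.30400000)
F = m·Δv/dt = (-3.2000, -0.8000, -3.8000)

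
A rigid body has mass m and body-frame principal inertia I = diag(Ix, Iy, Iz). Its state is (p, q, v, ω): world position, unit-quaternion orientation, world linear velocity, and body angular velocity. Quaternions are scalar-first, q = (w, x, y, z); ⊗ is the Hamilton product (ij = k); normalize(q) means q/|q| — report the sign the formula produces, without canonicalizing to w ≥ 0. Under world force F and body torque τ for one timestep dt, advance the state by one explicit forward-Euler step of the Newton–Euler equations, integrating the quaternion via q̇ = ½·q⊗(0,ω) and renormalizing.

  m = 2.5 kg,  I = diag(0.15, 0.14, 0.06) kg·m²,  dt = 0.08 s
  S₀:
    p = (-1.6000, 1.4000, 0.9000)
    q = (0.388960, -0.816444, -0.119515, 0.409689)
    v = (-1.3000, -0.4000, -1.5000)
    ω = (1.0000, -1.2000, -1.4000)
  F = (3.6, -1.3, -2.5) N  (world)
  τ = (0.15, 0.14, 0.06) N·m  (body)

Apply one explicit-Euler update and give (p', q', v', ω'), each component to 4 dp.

p' = (-1.7040, 1.3680, 0.7800)
q' = (0.4373, -0.7718, -0.1669, 0.4304)
v' = (-1.1848, -0.4416, -1.5800)
ω' = (1.1517, -1.0480, -1.3360)

p' = p + v·dt = (-1.7040, 1.3680, 0.7800)
v' = v + a·dt = (-1.1848, -0.4416, -1.5800)
precession coupling ω×(Iω) = (-0.1344, -0.1260, 0.0120)
α = I⁻¹(τ − ω×Iω) = (1.8960, 1.9000, 0.8000)
ω' = ω + α·dt = (1.1517, -1.0480, -1.3360)
q⊗(0,ω) = (1.2465906, 1.0479078, -1.2000846, 0.5547038)
updated quaternion q' = (0.4373, -0.7718, -0.1669, 0.4304)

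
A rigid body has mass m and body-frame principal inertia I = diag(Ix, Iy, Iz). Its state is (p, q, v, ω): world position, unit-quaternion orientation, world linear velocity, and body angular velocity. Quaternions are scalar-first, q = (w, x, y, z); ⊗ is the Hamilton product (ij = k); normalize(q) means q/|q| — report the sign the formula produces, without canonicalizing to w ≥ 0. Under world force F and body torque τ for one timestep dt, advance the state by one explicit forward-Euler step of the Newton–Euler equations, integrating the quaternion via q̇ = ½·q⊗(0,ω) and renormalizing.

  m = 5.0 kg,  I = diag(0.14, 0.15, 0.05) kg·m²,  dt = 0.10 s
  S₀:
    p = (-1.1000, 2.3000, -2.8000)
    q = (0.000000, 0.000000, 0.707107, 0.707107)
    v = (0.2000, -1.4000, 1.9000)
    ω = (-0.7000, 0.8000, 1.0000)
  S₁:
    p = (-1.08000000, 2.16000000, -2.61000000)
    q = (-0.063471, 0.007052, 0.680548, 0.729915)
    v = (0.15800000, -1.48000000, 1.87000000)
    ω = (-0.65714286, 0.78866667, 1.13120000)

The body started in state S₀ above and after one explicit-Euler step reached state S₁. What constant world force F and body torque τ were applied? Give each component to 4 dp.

F = (-2.1000, -4.0000, -1.5000)
τ = (-0.0200, -0.0800, 0.0600)

velocity change Δv = (-0.04200000, -0.08000000, -0.03000000)
m·(v₁−v₀)/dt = (-2.1000, -4.0000, -1.5000)
Δω = ω₁−ω₀ = (0.04285714, -0.01133333, 0.13120000)
precession coupling = (-0.0800, -0.0630, -0.0056)
applied torque τ = (-0.0200, -0.0800, 0.0600)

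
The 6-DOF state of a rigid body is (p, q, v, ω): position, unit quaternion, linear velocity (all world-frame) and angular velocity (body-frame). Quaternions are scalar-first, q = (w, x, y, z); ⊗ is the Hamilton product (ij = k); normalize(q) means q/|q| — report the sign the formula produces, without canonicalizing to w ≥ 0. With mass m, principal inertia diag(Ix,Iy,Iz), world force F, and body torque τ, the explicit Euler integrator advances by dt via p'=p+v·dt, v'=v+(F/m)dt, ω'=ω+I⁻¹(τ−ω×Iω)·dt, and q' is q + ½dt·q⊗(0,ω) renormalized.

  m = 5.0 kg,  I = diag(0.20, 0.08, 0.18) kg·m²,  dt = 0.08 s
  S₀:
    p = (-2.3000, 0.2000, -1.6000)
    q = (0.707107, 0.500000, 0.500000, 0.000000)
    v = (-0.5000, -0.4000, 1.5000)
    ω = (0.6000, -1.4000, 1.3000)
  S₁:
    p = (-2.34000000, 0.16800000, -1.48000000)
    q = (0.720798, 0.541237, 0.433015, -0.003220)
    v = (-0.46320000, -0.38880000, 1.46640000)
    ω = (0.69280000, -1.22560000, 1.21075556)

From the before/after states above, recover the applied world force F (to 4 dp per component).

v₁ − v₀ = (0.03680000, 0.01120000, -0.03360000)
m·(v₁−v₀)/dt = (2.3000, 0.7000, -2.1000)

F = (2.3000, 0.7000, -2.1000)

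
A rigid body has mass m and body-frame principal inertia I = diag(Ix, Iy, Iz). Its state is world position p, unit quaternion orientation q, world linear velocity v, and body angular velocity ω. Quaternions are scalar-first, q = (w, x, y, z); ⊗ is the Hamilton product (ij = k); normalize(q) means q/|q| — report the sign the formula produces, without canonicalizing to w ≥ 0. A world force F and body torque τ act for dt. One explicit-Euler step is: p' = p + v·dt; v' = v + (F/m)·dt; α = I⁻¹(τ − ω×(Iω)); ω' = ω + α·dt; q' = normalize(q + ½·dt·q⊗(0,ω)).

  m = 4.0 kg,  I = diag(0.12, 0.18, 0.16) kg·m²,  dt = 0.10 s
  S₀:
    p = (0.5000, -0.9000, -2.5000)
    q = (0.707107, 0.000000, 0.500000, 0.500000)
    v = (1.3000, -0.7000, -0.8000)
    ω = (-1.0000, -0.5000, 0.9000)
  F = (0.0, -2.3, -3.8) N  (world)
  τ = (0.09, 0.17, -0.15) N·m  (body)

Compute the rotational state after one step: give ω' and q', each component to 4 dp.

gyro term ω×Iω = (0.0090, 0.0360, 0.0300)
(τ − ω×Iω)/I = (0.6750, 0.7444, -1.1250)
ω' = ω + α·dt = (-0.9325, -0.4256, 0.7875)
q⊗(0,ω) = (-0.2000000, -0.0071070, -0.8535535, 1.1363963)
q' = normalize(q + ½dt·q⊗(0,ω)) = (0.6953, -0.0004, 0.4561, 0.5554)

ω' = (-0.9325, -0.4256, 0.7875)
q' = (0.6953, -0.0004, 0.4561, 0.5554)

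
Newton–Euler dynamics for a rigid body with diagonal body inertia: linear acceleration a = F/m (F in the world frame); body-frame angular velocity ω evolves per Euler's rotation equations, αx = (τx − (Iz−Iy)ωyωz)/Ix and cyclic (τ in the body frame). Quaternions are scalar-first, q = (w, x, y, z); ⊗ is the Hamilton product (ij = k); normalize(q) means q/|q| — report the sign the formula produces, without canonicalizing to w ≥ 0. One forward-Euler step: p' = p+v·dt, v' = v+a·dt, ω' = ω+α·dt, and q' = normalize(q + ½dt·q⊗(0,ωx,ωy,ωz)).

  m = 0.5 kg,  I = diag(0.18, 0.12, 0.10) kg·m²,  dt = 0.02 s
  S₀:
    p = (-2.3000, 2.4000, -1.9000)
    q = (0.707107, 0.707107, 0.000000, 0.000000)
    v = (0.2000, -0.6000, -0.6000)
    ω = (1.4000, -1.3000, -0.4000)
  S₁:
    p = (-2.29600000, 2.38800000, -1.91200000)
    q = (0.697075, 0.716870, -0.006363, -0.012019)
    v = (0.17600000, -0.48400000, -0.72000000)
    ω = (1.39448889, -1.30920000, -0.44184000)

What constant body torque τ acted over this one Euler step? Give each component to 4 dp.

Δω = ω₁−ω₀ = (-0.00551111, -0.00920000, -0.04184000)
gyro term ω₀×Iω₀ = (-0.0104, -0.0448, 0.1092)
applied torque τ = (-0.0600, -0.1000, -0.1000)

τ = (-0.0600, -0.1000, -0.1000)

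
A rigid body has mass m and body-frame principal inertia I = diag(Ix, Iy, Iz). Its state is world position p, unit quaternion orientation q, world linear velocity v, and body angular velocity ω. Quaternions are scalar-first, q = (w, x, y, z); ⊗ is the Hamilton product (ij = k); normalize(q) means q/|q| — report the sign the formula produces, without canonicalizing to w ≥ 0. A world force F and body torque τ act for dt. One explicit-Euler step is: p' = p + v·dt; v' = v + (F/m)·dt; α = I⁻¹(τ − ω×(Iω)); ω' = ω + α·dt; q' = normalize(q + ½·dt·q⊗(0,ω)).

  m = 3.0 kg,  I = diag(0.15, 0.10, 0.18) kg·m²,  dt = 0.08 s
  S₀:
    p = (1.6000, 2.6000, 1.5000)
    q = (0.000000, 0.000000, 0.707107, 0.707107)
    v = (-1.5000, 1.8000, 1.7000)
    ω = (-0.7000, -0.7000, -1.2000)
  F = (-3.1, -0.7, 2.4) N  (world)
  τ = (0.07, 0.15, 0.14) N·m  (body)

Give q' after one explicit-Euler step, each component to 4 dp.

q⊗(0,ω) = (1.3435033, -0.3535535, -0.4949749, 0.4949749)
q' = normalize(q + ½dt·q⊗(0,ω)) = (0.0536, -0.0141, 0.6860, 0.7255)

q' = (0.0536, -0.0141, 0.6860, 0.7255)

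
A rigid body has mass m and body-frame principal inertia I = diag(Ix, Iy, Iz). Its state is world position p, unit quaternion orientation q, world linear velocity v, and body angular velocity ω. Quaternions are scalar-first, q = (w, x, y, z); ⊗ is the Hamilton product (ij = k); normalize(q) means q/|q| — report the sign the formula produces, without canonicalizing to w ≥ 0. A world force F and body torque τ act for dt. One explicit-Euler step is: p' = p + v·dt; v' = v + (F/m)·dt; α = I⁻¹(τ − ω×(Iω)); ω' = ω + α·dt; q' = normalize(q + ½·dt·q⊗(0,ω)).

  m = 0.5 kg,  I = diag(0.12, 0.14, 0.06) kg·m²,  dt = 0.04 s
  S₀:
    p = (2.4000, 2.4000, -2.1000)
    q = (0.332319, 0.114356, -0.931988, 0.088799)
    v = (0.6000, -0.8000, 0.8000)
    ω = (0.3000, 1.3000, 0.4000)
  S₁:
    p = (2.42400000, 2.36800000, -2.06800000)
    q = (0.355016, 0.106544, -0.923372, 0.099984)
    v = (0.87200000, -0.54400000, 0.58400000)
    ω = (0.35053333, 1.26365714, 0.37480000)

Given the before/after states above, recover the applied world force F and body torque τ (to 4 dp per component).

F = (3.4000, 3.2000, -2.7000)
τ = (0.1100, -0.1200, -0.0300)

Δω = ω₁−ω₀ = (0.05053333, -0.03634286, -0.02520000)
precession coupling = (-0.0416, 0.0072, 0.0078)
τ = I·(Δω/dt) + ω₀×(Iω₀) = (0.1100, -0.1200, -0.0300)
velocity change Δv = (0.27200000, 0.25600000, -0.21600000)
applied force F = (3.4000, 3.2000, -2.7000)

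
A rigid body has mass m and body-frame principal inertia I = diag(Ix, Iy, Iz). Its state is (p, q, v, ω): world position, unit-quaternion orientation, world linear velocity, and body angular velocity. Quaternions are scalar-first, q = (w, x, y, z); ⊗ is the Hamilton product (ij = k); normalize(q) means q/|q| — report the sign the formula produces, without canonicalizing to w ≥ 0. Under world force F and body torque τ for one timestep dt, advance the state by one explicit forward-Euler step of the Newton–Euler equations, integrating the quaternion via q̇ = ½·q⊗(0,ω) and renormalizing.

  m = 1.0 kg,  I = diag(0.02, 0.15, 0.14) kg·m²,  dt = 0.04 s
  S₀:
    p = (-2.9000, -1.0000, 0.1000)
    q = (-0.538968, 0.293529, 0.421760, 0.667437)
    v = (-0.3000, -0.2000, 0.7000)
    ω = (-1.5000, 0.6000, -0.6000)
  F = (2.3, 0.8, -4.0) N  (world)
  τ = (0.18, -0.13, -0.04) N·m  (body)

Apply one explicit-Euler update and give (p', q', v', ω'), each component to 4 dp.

p' = (-2.9120, -1.0080, 0.1280)
q' = (-0.5269, 0.2965, 0.3986, 0.6897)
v' = (-0.2080, -0.1680, 0.5400)
ω' = (-1.1472, 0.5941, -0.5780)

angular accel α = (8.8200, -0.1467, 0.5500)
ω' = ω + α·dt = (-1.1472, 0.5941, -0.5780)
q⊗(0,ω) = (0.5876997, 0.1549338, -1.1484189, 1.1321382)
q' = normalize(q + ½dt·q⊗(0,ω)) = (-0.5269, 0.2965, 0.3986, 0.6897)
new position p' = (-2.9120, -1.0080, 0.1280)
v' = v + a·dt = (-0.2080, -0.1680, 0.5400)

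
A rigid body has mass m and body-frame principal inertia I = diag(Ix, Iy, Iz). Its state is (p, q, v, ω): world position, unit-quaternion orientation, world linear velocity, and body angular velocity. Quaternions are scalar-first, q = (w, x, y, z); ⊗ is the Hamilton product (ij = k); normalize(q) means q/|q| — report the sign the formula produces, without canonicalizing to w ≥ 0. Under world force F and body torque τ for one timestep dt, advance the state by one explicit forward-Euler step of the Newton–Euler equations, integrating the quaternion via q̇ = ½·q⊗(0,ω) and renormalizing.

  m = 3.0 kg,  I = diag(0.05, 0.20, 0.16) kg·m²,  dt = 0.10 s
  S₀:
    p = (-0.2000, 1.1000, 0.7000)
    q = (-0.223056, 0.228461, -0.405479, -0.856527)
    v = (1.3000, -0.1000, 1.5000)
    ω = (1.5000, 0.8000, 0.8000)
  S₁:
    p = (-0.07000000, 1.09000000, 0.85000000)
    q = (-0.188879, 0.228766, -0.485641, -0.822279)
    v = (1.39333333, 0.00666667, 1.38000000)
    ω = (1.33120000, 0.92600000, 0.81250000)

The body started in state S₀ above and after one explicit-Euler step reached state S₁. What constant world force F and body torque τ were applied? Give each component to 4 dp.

F = (2.8000, 3.2000, -3.6000)
τ = (-0.1100, 0.1200, 0.2000)

ω₁ − ω₀ = (-0.16880000, 0.12600000, 0.01250000)
τ = I·(Δω/dt) + ω₀×(Iω₀) = (-0.1100, 0.1200, 0.2000)
velocity change Δv = (0.09333333, 0.10666667, -0.12000000)
F = m·Δv/dt = (2.8000, 3.2000, -3.6000)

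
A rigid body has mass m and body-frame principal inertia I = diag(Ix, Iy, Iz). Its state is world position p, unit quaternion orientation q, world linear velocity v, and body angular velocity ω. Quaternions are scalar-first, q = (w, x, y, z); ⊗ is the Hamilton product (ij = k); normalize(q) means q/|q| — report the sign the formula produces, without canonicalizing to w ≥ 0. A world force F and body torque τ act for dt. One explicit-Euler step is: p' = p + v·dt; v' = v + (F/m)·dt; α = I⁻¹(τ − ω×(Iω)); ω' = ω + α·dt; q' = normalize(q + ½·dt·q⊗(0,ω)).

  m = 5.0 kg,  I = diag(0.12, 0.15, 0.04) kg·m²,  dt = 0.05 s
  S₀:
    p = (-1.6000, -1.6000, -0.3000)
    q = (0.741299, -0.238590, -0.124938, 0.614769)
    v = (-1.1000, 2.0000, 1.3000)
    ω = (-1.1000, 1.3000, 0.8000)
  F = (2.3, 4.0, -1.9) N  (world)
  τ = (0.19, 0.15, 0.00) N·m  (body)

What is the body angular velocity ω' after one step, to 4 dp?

precession coupling ω×(Iω) = (-0.1144, -0.0704, -0.0429)
angular accel α = (2.5367, 1.4693, 1.0725)
ω + α·dt = (-0.9732, 1.3735, 0.8536)

ω' = (-0.9732, 1.3735, 0.8536)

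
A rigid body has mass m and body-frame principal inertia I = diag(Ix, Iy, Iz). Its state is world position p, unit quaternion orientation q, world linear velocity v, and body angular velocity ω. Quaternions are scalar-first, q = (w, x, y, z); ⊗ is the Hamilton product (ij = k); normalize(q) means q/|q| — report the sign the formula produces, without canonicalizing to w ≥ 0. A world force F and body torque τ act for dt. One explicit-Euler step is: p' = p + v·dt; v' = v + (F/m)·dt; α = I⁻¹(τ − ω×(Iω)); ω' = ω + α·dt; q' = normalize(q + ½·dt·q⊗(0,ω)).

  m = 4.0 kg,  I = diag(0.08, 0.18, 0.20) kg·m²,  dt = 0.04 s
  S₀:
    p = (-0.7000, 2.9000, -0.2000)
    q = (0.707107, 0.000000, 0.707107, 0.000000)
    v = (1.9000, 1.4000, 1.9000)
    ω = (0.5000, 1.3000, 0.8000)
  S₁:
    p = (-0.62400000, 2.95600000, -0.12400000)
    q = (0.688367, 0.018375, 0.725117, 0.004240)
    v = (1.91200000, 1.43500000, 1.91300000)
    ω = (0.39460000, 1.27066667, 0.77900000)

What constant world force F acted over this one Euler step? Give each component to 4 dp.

velocity change Δv = (0.01200000, 0.03500000, 0.01300000)
F = m·Δv/dt = (1.2000, 3.5000, 1.3000)

F = (1.2000, 3.5000, 1.3000)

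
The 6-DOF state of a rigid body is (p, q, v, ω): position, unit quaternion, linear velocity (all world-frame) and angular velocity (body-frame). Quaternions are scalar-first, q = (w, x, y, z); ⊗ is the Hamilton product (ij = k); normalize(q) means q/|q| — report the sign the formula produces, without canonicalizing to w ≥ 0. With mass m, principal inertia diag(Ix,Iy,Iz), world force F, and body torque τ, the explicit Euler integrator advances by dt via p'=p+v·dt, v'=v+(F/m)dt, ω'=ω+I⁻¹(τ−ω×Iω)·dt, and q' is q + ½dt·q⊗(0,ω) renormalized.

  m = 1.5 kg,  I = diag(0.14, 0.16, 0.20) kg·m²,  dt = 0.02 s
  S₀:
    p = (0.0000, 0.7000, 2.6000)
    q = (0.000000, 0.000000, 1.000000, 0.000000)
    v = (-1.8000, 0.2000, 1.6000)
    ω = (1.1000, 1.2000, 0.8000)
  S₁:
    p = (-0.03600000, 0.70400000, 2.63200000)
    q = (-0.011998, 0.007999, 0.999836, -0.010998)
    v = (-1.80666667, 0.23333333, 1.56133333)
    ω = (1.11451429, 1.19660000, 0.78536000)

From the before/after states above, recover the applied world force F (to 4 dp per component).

F = (-0.5000, 2.5000, -2.9000)

velocity change Δv = (-0.00666667, 0.03333333, -0.03866667)
applied force F = (-0.5000, 2.5000, -2.9000)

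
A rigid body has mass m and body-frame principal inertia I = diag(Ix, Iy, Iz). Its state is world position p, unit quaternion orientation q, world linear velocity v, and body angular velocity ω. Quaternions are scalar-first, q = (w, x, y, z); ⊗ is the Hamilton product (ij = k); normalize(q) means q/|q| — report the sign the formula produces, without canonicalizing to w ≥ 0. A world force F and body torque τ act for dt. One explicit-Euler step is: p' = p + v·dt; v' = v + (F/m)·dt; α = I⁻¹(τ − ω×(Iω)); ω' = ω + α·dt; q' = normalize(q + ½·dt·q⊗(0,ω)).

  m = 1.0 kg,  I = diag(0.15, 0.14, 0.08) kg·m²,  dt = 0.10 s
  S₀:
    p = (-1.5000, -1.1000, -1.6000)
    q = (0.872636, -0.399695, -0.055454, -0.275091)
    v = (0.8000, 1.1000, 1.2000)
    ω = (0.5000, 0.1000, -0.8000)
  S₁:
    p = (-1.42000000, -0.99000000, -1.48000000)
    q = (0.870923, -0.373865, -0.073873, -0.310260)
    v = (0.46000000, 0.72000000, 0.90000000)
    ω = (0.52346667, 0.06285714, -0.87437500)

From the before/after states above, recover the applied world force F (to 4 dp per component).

F = (-3.4000, -3.8000, -3.0000)

velocity change Δv = (-0.34000000, -0.38000000, -0.30000000)
applied force F = (-3.4000, -3.8000, -3.0000)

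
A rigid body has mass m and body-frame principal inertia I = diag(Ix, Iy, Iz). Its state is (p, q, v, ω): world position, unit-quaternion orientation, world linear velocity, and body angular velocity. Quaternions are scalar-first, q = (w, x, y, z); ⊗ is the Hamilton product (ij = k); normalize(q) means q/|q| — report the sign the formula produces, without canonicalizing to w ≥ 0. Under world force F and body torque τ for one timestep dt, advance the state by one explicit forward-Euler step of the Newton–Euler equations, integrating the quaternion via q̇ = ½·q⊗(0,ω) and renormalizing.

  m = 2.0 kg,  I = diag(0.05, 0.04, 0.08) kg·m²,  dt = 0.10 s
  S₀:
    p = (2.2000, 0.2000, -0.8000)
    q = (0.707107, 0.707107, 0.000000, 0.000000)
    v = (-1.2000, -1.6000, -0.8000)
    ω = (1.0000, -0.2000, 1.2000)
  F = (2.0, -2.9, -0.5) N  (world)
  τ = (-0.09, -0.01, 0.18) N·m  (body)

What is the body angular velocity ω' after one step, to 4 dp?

ω×(Iω) gyroscopic = (-0.0096, -0.0360, 0.0020)
α = I⁻¹(τ − ω×Iω) = (-1.6080, 0.6500, 2.2250)
ω' = ω + α·dt = (0.8392, -0.1350, 1.4225)

ω' = (0.8392, -0.1350, 1.4225)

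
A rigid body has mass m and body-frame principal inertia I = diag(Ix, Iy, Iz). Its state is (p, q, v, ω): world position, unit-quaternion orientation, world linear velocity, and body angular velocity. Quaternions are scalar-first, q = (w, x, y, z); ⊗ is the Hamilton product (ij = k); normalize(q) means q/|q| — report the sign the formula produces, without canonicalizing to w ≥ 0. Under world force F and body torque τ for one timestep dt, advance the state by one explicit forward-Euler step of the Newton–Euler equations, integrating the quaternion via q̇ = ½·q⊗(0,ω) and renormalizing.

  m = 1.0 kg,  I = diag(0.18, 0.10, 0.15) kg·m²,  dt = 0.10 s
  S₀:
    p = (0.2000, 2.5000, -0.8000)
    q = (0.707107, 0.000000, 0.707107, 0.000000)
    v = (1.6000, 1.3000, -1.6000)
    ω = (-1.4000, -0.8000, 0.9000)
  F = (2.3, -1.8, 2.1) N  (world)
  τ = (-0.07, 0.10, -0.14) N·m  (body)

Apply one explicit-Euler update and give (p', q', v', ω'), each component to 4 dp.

p' = (0.3600, 2.6300, -0.9600)
q' = (0.7323, -0.0176, 0.6759, 0.0810)
v' = (1.8300, 1.1200, -1.3900)
ω' = (-1.4189, -0.6622, 0.8664)

a = (2.3000, -1.8000, 2.1000)
p' = p + v·dt = (0.3600, 2.6300, -0.9600)
v' = v + a·dt = (1.8300, 1.1200, -1.3900)
precession coupling ω×(Iω) = (-0.0360, -0.0378, -0.0896)
(τ − ω×Iω)/I = (-0.1889, 1.3780, -0.3360)
ω' = ω + α·dt = (-1.4189, -0.6622, 0.8664)
Hamilton product q⊗(0,ω) = (0.5656856, -0.3535535, -0.5656856, 1.6263461)
updated quaternion q' = (0.7323, -0.0176, 0.6759, 0.0810)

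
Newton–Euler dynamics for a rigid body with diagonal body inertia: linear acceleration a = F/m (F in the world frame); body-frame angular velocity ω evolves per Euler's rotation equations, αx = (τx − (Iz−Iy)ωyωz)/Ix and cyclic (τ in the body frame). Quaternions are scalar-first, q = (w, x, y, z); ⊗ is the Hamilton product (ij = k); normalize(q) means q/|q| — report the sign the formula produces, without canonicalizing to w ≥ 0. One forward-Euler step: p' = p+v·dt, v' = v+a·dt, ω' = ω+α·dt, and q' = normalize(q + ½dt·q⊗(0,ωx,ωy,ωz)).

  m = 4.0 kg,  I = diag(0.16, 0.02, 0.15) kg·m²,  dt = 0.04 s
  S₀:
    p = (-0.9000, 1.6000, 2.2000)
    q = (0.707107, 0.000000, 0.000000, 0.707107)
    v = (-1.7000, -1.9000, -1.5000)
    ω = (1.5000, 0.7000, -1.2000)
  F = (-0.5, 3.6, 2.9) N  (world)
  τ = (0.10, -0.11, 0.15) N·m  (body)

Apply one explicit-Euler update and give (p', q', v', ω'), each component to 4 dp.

p' = p + v·dt = (-0.9680, 1.5240, 2.1400)
v' = v + a·dt = (-1.7050, -1.8640, -1.4710)
ω×(Iω) gyroscopic = (-0.1092, -0.0180, -0.1470)
(τ − ω×Iω)/I = (1.3075, -4.6000, 1.9800)
ω' = ω + α·dt = (1.5523, 0.5160, -1.1208)
q⊗(0,ω) = (0.8485284, 0.5656856, 1.5556354, -0.8485284)
q + ½dt·q⊗(0,ω), renormalized = (0.7235, 0.0113, 0.0311, 0.6896)

p' = (-0.9680, 1.5240, 2.1400)
q' = (0.7235, 0.0113, 0.0311, 0.6896)
v' = (-1.7050, -1.8640, -1.4710)
ω' = (1.5523, 0.5160, -1.1208)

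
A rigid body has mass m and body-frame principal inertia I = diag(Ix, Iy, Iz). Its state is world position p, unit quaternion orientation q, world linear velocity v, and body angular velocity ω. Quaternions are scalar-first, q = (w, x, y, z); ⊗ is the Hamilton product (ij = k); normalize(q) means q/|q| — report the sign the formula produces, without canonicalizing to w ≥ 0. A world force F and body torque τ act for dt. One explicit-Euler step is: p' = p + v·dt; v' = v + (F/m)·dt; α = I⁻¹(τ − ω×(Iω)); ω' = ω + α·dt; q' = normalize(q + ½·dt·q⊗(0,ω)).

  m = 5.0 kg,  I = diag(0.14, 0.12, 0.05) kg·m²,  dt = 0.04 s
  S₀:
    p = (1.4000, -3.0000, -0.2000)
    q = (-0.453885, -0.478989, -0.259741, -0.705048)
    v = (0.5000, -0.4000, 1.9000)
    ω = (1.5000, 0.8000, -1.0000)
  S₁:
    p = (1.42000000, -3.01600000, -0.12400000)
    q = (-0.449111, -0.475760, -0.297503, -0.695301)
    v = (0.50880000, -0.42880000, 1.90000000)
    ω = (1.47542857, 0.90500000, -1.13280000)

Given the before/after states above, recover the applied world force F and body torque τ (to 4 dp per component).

F = (1.1000, -3.6000, 0.0000)
τ = (-0.0300, 0.1800, -0.1900)

Δω = ω₁−ω₀ = (-0.02457143, 0.10500000, -0.13280000)
precession coupling = (0.0560, -0.1350, -0.0240)
τ = I·(Δω/dt) + ω₀×(Iω₀) = (-0.0300, 0.1800, -0.1900)
Δv = v₁−v₀ = (0.00880000, -0.02880000, 0.00000000)
applied force F = (1.1000, -3.6000, 0.0000)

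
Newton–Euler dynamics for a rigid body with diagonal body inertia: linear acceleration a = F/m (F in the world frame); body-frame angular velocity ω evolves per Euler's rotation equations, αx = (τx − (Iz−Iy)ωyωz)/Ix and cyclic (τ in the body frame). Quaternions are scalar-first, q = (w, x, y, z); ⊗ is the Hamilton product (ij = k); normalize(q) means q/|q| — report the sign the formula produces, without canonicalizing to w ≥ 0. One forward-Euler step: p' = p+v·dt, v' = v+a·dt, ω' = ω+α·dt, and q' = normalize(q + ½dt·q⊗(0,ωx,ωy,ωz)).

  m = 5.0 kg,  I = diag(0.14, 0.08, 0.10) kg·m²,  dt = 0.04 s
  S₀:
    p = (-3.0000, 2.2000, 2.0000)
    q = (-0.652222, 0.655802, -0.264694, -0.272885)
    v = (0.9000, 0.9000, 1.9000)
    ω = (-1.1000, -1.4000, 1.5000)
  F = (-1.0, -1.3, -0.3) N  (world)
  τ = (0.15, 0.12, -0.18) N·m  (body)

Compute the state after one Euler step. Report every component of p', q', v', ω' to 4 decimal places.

p + v·dt = (-2.9640, 2.2360, 2.0760)
new velocity v' = (0.8920, 0.8896, 1.8976)
angular accel α = (1.3714, 2.3250, -0.8760)
ω + α·dt = (-1.0451, -1.3070, 1.4650)
2q̇ = q⊗(0,ω) = (0.7601381, -0.0616358, 0.2295813, -2.1876192)
q + ½dt·q⊗(0,ω), renormalized = (-0.6363, 0.6539, -0.2598, -0.3163)

p' = (-2.9640, 2.2360, 2.0760)
q' = (-0.6363, 0.6539, -0.2598, -0.3163)
v' = (0.8920, 0.8896, 1.8976)
ω' = (-1.0451, -1.3070, 1.4650)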